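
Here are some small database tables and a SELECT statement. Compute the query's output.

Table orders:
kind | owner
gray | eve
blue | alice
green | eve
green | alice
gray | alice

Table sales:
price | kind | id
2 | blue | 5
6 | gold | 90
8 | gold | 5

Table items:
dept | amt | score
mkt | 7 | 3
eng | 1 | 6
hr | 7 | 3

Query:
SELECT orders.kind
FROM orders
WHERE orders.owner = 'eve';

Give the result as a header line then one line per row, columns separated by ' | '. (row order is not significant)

== RESULT ==
orders.kind
gray
green

Derivation:
After WHERE (2 rows):
orders.kind | orders.owner
gray | eve
green | eve
After SELECT (2 rows):
orders.kind
gray
green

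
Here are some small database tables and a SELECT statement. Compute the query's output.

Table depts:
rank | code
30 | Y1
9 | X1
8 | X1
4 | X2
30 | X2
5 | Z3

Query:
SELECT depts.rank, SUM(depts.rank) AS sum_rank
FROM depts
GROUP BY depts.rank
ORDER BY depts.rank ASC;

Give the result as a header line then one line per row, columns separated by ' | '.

== RESULT ==
depts.rank | sum_rank
4 | 4
5 | 5
8 | 8
9 | 9
30 | 60

Derivation:
After GROUP BY (5 rows):
depts.rank | sum_rank
30 | 60
9 | 9
8 | 8
4 | 4
5 | 5
After ORDER BY (5 rows):
depts.rank | sum_rank
4 | 4
5 | 5
8 | 8
9 | 9
30 | 60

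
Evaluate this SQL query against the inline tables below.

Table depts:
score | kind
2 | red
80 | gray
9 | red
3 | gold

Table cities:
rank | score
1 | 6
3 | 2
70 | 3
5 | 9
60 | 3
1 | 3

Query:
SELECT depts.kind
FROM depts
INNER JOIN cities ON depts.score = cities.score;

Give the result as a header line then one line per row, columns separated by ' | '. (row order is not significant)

After JOIN cities (5 rows):
depts.score | depts.kind | cities.rank | cities.score
2 | red | 3 | 2
9 | red | 5 | 9
3 | gold | 70 | 3
3 | gold | 60 | 3
3 | gold | 1 | 3
After SELECT (5 rows):
depts.kind
red
red
gold
gold
gold

== RESULT ==
depts.kind
red
red
gold
gold
gold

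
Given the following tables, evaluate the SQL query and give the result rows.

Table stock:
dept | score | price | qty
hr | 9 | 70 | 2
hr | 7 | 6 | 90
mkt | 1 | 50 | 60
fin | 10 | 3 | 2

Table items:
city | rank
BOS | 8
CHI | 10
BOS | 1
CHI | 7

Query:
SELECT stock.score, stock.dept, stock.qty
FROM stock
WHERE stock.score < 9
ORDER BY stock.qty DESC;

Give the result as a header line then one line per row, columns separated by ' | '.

After WHERE (2 rows):
stock.dept | stock.score | stock.price | stock.qty
hr | 7 | 6 | 90
mkt | 1 | 50 | 60
After SELECT (2 rows):
stock.score | stock.dept | stock.qty
7 | hr | 90
1 | mkt | 60
After ORDER BY (2 rows):
stock.score | stock.dept | stock.qty
7 | hr | 90
1 | mkt | 60

== RESULT ==
stock.score | stock.dept | stock.qty
7 | hr | 90
1 | mkt | 60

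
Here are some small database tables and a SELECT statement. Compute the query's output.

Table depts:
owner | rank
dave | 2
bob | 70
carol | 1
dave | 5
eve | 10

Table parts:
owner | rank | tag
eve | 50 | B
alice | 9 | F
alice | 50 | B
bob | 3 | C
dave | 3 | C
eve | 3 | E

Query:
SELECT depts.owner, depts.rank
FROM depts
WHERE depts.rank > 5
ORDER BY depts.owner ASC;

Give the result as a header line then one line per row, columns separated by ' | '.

== RESULT ==
depts.owner | depts.rank
bob | 70
eve | 10

Derivation:
After WHERE (2 rows):
depts.owner | depts.rank
bob | 70
eve | 10
After SELECT (2 rows):
depts.owner | depts.rank
bob | 70
eve | 10
After ORDER BY (2 rows):
depts.owner | depts.rank
bob | 70
eve | 10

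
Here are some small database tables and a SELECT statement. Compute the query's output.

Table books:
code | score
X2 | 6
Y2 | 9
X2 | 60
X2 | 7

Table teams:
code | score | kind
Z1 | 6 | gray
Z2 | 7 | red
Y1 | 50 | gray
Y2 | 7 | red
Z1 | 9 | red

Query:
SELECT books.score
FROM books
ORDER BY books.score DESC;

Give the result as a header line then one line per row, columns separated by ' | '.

== RESULT ==
books.score
60
9
7
6

Derivation:
After SELECT (4 rows):
books.score
6
9
60
7
After ORDER BY (4 rows):
books.score
60
9
7
6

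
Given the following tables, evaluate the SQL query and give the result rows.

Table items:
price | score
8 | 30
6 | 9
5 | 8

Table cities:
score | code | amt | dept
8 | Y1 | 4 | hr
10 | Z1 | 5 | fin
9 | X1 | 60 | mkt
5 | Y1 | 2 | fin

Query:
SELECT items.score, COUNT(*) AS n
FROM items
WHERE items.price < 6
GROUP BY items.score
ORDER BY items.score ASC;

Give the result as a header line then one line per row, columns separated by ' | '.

After WHERE (1 rows):
items.price | items.score
5 | 8
After GROUP BY (1 rows):
items.score | n
8 | 1
After ORDER BY (1 rows):
items.score | n
8 | 1

== RESULT ==
items.score | n
8 | 1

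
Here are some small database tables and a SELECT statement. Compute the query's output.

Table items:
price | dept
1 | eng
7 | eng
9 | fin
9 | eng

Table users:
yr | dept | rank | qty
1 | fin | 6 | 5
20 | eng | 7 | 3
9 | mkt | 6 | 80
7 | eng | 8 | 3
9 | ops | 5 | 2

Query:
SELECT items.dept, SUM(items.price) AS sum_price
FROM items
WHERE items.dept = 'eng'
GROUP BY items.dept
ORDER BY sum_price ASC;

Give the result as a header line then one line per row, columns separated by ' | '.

After WHERE (3 rows):
items.price | items.dept
1 | eng
7 | eng
9 | eng
After GROUP BY (1 rows):
items.dept | sum_price
eng | 17
After ORDER BY (1 rows):
items.dept | sum_price
eng | 17

== RESULT ==
items.dept | sum_price
eng | 17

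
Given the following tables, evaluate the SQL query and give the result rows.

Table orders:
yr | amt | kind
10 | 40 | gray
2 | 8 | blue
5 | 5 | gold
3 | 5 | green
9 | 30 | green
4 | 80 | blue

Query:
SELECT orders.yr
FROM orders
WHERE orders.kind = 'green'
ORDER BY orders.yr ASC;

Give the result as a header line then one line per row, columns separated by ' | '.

== RESULT ==
orders.yr
3
9

Derivation:
After WHERE (2 rows):
orders.yr | orders.amt | orders.kind
3 | 5 | green
9 | 30 | green
After SELECT (2 rows):
orders.yr
3
9
After ORDER BY (2 rows):
orders.yr
3
9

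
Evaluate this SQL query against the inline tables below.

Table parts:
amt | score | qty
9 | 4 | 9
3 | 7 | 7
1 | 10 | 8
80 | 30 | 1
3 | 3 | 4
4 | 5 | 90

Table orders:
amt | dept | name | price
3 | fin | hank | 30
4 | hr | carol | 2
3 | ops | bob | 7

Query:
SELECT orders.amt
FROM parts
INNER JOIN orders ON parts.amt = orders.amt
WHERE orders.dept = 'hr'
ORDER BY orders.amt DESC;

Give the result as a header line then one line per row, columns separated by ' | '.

After JOIN orders (5 rows):
parts.amt | parts.score | parts.qty | orders.amt | orders.dept | orders.name | orders.price
3 | 7 | 7 | 3 | fin | hank | 30
3 | 7 | 7 | 3 | ops | bob | 7
3 | 3 | 4 | 3 | fin | hank | 30
3 | 3 | 4 | 3 | ops | bob | 7
4 | 5 | 90 | 4 | hr | carol | 2
After WHERE (1 rows):
parts.amt | parts.score | parts.qty | orders.amt | orders.dept | orders.name | orders.price
4 | 5 | 90 | 4 | hr | carol | 2
After SELECT (1 rows):
orders.amt
4
After ORDER BY (1 rows):
orders.amt
4

== RESULT ==
orders.amt
4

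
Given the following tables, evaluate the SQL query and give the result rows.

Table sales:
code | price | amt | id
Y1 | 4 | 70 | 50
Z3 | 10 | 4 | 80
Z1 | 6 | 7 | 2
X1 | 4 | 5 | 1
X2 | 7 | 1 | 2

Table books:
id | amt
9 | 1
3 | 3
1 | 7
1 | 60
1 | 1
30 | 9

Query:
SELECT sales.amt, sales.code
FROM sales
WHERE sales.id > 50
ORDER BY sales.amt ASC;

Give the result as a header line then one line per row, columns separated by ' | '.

After WHERE (1 rows):
sales.code | sales.price | sales.amt | sales.id
Z3 | 10 | 4 | 80
After SELECT (1 rows):
sales.amt | sales.code
4 | Z3
After ORDER BY (1 rows):
sales.amt | sales.code
4 | Z3

== RESULT ==
sales.amt | sales.code
4 | Z3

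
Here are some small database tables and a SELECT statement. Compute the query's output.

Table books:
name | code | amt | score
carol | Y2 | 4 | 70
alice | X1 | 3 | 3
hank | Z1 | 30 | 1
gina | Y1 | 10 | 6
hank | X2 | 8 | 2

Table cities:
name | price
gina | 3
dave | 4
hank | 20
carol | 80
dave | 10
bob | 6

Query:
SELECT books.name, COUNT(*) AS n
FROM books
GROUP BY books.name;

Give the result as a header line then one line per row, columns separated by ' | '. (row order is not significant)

== RESULT ==
books.name | n
carol | 1
alice | 1
hank | 2
gina | 1

Derivation:
After GROUP BY (4 rows):
books.name | n
carol | 1
alice | 1
hank | 2
gina | 1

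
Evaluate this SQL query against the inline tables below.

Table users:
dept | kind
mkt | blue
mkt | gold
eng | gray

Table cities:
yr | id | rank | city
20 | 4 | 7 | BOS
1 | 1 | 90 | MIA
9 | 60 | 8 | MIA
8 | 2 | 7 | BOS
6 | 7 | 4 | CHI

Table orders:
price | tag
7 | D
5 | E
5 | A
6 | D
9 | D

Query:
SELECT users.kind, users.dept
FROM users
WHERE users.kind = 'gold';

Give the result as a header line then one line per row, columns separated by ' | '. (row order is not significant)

== RESULT ==
users.kind | users.dept
gold | mkt

Derivation:
After WHERE (1 rows):
users.dept | users.kind
mkt | gold
After SELECT (1 rows):
users.kind | users.dept
gold | mkt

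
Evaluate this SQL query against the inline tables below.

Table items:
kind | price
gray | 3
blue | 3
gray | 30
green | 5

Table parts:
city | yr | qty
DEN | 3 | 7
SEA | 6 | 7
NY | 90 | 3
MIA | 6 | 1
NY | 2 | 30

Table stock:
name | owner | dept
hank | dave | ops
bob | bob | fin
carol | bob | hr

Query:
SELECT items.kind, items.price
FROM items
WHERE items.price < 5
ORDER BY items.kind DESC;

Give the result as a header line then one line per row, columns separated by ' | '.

After WHERE (2 rows):
items.kind | items.price
gray | 3
blue | 3
After SELECT (2 rows):
items.kind | items.price
gray | 3
blue | 3
After ORDER BY (2 rows):
items.kind | items.price
gray | 3
blue | 3

== RESULT ==
items.kind | items.price
gray | 3
blue | 3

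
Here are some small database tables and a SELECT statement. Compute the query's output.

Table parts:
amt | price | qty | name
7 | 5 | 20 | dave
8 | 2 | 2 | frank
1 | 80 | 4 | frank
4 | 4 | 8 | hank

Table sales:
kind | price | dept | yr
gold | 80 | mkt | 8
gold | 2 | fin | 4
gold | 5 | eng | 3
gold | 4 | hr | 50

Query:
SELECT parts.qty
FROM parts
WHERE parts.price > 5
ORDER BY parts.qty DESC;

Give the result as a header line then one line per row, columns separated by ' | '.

== RESULT ==
parts.qty
4

Derivation:
After WHERE (1 rows):
parts.amt | parts.price | parts.qty | parts.name
1 | 80 | 4 | frank
After SELECT (1 rows):
parts.qty
4
After ORDER BY (1 rows):
parts.qty
4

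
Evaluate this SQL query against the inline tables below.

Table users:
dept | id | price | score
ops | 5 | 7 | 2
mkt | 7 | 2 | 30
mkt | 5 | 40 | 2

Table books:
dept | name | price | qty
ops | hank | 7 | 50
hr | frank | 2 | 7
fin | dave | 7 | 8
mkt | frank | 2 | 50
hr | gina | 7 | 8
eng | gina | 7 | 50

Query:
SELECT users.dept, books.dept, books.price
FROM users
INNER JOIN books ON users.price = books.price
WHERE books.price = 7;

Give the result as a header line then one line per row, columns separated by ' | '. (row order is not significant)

== RESULT ==
users.dept | books.dept | books.price
ops | ops | 7
ops | fin | 7
ops | hr | 7
ops | eng | 7

Derivation:
After JOIN books (6 rows):
users.dept | users.id | users.price | users.score | books.dept | books.name | books.price | books.qty
ops | 5 | 7 | 2 | ops | hank | 7 | 50
ops | 5 | 7 | 2 | fin | dave | 7 | 8
ops | 5 | 7 | 2 | hr | gina | 7 | 8
ops | 5 | 7 | 2 | eng | gina | 7 | 50
mkt | 7 | 2 | 30 | hr | frank | 2 | 7
mkt | 7 | 2 | 30 | mkt | frank | 2 | 50
After WHERE (4 rows):
users.dept | users.id | users.price | users.score | books.dept | books.name | books.price | books.qty
ops | 5 | 7 | 2 | ops | hank | 7 | 50
ops | 5 | 7 | 2 | fin | dave | 7 | 8
ops | 5 | 7 | 2 | hr | gina | 7 | 8
ops | 5 | 7 | 2 | eng | gina | 7 | 50
After SELECT (4 rows):
users.dept | books.dept | books.price
ops | ops | 7
ops | fin | 7
ops | hr | 7
ops | eng | 7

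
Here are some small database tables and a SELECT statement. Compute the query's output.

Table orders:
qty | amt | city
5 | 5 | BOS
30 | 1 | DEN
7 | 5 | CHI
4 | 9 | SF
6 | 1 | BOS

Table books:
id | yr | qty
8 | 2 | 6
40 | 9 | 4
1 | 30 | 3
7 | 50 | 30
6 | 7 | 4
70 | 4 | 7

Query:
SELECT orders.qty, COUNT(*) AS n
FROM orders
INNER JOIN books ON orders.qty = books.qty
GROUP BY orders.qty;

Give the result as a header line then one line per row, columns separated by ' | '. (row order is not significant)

After JOIN books (5 rows):
orders.qty | orders.amt | orders.city | books.id | books.yr | books.qty
30 | 1 | DEN | 7 | 50 | 30
7 | 5 | CHI | 70 | 4 | 7
4 | 9 | SF | 40 | 9 | 4
4 | 9 | SF | 6 | 7 | 4
6 | 1 | BOS | 8 | 2 | 6
After GROUP BY (4 rows):
orders.qty | n
30 | 1
7 | 1
4 | 2
6 | 1

== RESULT ==
orders.qty | n
30 | 1
7 | 1
4 | 2
6 | 1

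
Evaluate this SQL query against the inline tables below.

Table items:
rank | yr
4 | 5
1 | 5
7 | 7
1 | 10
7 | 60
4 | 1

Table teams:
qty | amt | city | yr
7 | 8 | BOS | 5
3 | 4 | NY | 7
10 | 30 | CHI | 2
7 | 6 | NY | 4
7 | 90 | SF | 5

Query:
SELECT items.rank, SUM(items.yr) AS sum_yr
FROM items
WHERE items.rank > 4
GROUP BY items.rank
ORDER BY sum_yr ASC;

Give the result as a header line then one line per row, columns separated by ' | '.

== RESULT ==
items.rank | sum_yr
7 | 67

Derivation:
After WHERE (2 rows):
items.rank | items.yr
7 | 7
7 | 60
After GROUP BY (1 rows):
items.rank | sum_yr
7 | 67
After ORDER BY (1 rows):
items.rank | sum_yr
7 | 67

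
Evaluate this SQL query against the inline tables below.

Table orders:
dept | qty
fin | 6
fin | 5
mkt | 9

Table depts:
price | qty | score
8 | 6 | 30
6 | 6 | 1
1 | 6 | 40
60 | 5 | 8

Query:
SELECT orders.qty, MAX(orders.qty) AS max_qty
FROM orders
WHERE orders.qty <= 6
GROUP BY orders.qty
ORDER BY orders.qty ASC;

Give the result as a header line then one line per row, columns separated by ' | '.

After WHERE (2 rows):
orders.dept | orders.qty
fin | 6
fin | 5
After GROUP BY (2 rows):
orders.qty | max_qty
6 | 6
5 | 5
After ORDER BY (2 rows):
orders.qty | max_qty
5 | 5
6 | 6

== RESULT ==
orders.qty | max_qty
5 | 5
6 | 6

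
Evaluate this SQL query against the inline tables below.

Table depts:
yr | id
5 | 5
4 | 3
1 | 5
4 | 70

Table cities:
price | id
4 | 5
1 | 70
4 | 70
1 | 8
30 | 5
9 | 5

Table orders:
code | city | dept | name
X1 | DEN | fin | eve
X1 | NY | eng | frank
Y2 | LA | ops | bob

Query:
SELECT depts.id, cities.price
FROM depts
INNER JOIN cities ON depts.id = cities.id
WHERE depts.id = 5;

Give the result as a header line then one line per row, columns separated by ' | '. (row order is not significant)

== RESULT ==
depts.id | cities.price
5 | 4
5 | 30
5 | 9
5 | 4
5 | 30
5 | 9

Derivation:
After JOIN cities (8 rows):
depts.yr | depts.id | cities.price | cities.id
5 | 5 | 4 | 5
5 | 5 | 30 | 5
5 | 5 | 9 | 5
1 | 5 | 4 | 5
1 | 5 | 30 | 5
1 | 5 | 9 | 5
4 | 70 | 1 | 70
4 | 70 | 4 | 70
After WHERE (6 rows):
depts.yr | depts.id | cities.price | cities.id
5 | 5 | 4 | 5
5 | 5 | 30 | 5
5 | 5 | 9 | 5
1 | 5 | 4 | 5
1 | 5 | 30 | 5
1 | 5 | 9 | 5
After SELECT (6 rows):
depts.id | cities.price
5 | 4
5 | 30
5 | 9
5 | 4
5 | 30
5 | 9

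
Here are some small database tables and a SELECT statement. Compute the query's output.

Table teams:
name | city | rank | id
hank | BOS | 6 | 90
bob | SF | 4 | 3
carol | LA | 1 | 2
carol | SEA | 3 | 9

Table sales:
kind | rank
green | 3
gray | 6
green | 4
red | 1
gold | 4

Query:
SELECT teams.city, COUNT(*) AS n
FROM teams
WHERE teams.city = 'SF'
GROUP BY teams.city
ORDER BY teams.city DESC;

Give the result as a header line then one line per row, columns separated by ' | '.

After WHERE (1 rows):
teams.name | teams.city | teams.rank | teams.id
bob | SF | 4 | 3
After GROUP BY (1 rows):
teams.city | n
SF | 1
After ORDER BY (1 rows):
teams.city | n
SF | 1

== RESULT ==
teams.city | n
SF | 1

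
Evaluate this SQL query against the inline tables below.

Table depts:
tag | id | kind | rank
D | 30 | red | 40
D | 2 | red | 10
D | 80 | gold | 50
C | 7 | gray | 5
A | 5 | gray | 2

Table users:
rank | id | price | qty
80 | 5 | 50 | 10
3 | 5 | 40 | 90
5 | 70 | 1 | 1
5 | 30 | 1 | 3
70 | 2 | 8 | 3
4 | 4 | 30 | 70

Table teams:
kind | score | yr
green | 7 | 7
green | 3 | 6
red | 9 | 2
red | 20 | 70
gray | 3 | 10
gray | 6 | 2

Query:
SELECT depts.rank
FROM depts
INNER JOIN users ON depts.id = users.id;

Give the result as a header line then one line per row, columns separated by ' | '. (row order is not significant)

After JOIN users (4 rows):
depts.tag | depts.id | depts.kind | depts.rank | users.rank | users.id | users.price | users.qty
D | 30 | red | 40 | 5 | 30 | 1 | 3
D | 2 | red | 10 | 70 | 2 | 8 | 3
A | 5 | gray | 2 | 80 | 5 | 50 | 10
A | 5 | gray | 2 | 3 | 5 | 40 | 90
After SELECT (4 rows):
depts.rank
40
10
2
2

== RESULT ==
depts.rank
40
10
2
2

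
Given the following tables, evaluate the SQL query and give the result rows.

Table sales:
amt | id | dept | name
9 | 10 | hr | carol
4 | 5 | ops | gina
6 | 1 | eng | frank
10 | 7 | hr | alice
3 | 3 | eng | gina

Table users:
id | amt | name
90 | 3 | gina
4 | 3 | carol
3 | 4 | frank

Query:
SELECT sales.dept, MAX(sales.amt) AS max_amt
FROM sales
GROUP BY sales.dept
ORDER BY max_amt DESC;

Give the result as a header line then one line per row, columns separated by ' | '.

After GROUP BY (3 rows):
sales.dept | max_amt
hr | 10
ops | 4
eng | 6
After ORDER BY (3 rows):
sales.dept | max_amt
hr | 10
eng | 6
ops | 4

== RESULT ==
sales.dept | max_amt
hr | 10
eng | 6
ops | 4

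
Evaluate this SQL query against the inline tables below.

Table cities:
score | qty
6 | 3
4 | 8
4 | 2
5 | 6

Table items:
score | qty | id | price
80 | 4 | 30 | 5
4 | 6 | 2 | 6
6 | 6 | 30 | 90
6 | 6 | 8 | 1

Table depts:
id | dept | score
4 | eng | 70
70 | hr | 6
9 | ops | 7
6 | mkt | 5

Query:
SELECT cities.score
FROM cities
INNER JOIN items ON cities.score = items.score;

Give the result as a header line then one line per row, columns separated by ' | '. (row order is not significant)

== RESULT ==
cities.score
6
6
4
4

Derivation:
After JOIN items (4 rows):
cities.score | cities.qty | items.score | items.qty | items.id | items.price
6 | 3 | 6 | 6 | 30 | 90
6 | 3 | 6 | 6 | 8 | 1
4 | 8 | 4 | 6 | 2 | 6
4 | 2 | 4 | 6 | 2 | 6
After SELECT (4 rows):
cities.score
6
6
4
4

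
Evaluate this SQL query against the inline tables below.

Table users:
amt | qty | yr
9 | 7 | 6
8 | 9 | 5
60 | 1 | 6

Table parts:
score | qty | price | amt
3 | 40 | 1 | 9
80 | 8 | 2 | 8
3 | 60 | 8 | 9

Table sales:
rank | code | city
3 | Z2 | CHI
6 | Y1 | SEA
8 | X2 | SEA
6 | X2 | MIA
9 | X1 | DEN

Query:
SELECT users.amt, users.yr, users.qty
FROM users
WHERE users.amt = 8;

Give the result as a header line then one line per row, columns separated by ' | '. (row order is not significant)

== RESULT ==
users.amt | users.yr | users.qty
8 | 5 | 9

Derivation:
After WHERE (1 rows):
users.amt | users.qty | users.yr
8 | 9 | 5
After SELECT (1 rows):
users.amt | users.yr | users.qty
8 | 5 | 9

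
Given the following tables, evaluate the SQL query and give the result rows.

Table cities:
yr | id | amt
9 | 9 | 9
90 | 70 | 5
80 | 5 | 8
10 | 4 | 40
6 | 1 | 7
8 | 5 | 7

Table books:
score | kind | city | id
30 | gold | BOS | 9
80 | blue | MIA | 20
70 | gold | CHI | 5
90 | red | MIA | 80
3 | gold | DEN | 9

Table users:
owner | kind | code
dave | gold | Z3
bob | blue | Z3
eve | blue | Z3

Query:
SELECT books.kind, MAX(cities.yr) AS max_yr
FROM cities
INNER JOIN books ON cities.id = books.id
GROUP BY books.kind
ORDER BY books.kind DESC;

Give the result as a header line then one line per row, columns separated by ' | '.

== RESULT ==
books.kind | max_yr
gold | 80

Derivation:
After JOIN books (4 rows):
cities.yr | cities.id | cities.amt | books.score | books.kind | books.city | books.id
9 | 9 | 9 | 30 | gold | BOS | 9
9 | 9 | 9 | 3 | gold | DEN | 9
80 | 5 | 8 | 70 | gold | CHI | 5
8 | 5 | 7 | 70 | gold | CHI | 5
After GROUP BY (1 rows):
books.kind | max_yr
gold | 80
After ORDER BY (1 rows):
books.kind | max_yr
gold | 80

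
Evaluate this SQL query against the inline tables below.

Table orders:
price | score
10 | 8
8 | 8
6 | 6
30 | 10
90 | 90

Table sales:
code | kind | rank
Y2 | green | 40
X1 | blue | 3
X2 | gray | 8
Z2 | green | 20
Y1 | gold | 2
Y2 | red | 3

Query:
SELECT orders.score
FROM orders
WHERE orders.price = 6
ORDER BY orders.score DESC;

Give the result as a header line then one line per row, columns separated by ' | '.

== RESULT ==
orders.score
6

Derivation:
After WHERE (1 rows):
orders.price | orders.score
6 | 6
After SELECT (1 rows):
orders.score
6
After ORDER BY (1 rows):
orders.score
6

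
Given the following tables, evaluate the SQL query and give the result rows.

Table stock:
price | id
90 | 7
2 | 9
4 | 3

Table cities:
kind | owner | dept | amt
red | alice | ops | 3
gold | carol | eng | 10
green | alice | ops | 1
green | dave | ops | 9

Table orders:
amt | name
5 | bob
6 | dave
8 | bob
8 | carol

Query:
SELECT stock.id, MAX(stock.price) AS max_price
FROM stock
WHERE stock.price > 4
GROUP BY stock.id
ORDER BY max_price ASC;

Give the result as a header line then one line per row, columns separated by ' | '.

After WHERE (1 rows):
stock.price | stock.id
90 | 7
After GROUP BY (1 rows):
stock.id | max_price
7 | 90
After ORDER BY (1 rows):
stock.id | max_price
7 | 90

== RESULT ==
stock.id | max_price
7 | 90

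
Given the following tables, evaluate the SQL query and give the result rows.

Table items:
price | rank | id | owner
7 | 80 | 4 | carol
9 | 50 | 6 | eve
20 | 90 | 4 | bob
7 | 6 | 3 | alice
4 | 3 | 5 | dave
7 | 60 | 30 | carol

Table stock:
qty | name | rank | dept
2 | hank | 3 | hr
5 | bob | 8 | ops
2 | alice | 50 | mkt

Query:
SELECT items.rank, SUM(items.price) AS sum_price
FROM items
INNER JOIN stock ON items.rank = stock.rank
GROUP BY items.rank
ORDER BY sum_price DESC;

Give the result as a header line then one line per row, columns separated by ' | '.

After JOIN stock (2 rows):
items.price | items.rank | items.id | items.owner | stock.qty | stock.name | stock.rank | stock.dept
9 | 50 | 6 | eve | 2 | alice | 50 | mkt
4 | 3 | 5 | dave | 2 | hank | 3 | hr
After GROUP BY (2 rows):
items.rank | sum_price
50 | 9
3 | 4
After ORDER BY (2 rows):
items.rank | sum_price
50 | 9
3 | 4

== RESULT ==
items.rank | sum_price
50 | 9
3 | 4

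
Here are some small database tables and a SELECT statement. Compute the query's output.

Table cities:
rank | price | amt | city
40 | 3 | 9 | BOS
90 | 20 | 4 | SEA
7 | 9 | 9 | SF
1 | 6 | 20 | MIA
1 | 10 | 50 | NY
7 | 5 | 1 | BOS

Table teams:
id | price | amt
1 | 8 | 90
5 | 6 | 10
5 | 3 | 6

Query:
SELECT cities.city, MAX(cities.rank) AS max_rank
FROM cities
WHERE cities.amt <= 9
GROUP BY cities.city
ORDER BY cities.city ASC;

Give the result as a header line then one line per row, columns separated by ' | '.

== RESULT ==
cities.city | max_rank
BOS | 40
SEA | 90
SF | 7

Derivation:
After WHERE (4 rows):
cities.rank | cities.price | cities.amt | cities.city
40 | 3 | 9 | BOS
90 | 20 | 4 | SEA
7 | 9 | 9 | SF
7 | 5 | 1 | BOS
After GROUP BY (3 rows):
cities.city | max_rank
BOS | 40
SEA | 90
SF | 7
After ORDER BY (3 rows):
cities.city | max_rank
BOS | 40
SEA | 90
SF | 7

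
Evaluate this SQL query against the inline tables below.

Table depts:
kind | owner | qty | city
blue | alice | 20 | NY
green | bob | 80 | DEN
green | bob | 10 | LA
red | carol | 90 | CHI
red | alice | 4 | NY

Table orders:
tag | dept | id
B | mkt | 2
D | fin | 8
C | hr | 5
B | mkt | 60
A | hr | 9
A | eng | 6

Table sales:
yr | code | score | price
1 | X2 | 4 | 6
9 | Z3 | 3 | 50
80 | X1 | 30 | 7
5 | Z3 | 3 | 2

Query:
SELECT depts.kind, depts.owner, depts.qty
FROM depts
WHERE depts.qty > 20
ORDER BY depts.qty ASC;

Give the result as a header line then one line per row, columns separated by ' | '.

== RESULT ==
depts.kind | depts.owner | depts.qty
green | bob | 80
red | carol | 90

Derivation:
After WHERE (2 rows):
depts.kind | depts.owner | depts.qty | depts.city
green | bob | 80 | DEN
red | carol | 90 | CHI
After SELECT (2 rows):
depts.kind | depts.owner | depts.qty
green | bob | 80
red | carol | 90
After ORDER BY (2 rows):
depts.kind | depts.owner | depts.qty
green | bob | 80
red | carol | 90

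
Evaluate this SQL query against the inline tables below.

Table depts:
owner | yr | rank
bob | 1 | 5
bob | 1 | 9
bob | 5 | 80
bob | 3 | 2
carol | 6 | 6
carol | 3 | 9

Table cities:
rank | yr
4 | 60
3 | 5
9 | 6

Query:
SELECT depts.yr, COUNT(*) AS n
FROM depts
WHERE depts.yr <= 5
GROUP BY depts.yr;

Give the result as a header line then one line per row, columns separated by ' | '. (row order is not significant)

== RESULT ==
depts.yr | n
1 | 2
5 | 1
3 | 2

Derivation:
After WHERE (5 rows):
depts.owner | depts.yr | depts.rank
bob | 1 | 5
bob | 1 | 9
bob | 5 | 80
bob | 3 | 2
carol | 3 | 9
After GROUP BY (3 rows):
depts.yr | n
1 | 2
5 | 1
3 | 2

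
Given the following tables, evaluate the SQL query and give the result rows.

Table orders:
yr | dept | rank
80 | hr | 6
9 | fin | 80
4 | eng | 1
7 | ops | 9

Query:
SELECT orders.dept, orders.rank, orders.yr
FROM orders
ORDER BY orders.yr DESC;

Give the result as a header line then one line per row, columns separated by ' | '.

== RESULT ==
orders.dept | orders.rank | orders.yr
hr | 6 | 80
fin | 80 | 9
ops | 9 | 7
eng | 1 | 4

Derivation:
After SELECT (4 rows):
orders.dept | orders.rank | orders.yr
hr | 6 | 80
fin | 80 | 9
eng | 1 | 4
ops | 9 | 7
After ORDER BY (4 rows):
orders.dept | orders.rank | orders.yr
hr | 6 | 80
fin | 80 | 9
ops | 9 | 7
eng | 1 | 4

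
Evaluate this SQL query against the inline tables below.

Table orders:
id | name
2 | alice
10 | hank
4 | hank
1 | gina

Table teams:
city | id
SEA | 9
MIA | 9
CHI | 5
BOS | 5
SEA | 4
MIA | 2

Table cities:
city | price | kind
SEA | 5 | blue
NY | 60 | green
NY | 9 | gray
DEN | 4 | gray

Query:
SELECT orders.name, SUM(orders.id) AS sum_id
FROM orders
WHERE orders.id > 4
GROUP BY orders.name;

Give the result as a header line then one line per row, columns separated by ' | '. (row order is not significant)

After WHERE (1 rows):
orders.id | orders.name
10 | hank
After GROUP BY (1 rows):
orders.name | sum_id
hank | 10

== RESULT ==
orders.name | sum_id
hank | 10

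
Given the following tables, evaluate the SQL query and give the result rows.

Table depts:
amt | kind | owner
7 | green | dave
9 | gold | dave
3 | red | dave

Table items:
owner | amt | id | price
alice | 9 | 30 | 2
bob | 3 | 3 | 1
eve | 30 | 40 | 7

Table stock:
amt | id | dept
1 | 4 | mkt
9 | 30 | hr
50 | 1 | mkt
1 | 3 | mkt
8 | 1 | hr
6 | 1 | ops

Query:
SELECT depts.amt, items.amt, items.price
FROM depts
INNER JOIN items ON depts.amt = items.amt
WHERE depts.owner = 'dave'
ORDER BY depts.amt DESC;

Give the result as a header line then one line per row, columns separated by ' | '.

After JOIN items (2 rows):
depts.amt | depts.kind | depts.owner | items.owner | items.amt | items.id | items.price
9 | gold | dave | alice | 9 | 30 | 2
3 | red | dave | bob | 3 | 3 | 1
After WHERE (2 rows):
depts.amt | depts.kind | depts.owner | items.owner | items.amt | items.id | items.price
9 | gold | dave | alice | 9 | 30 | 2
3 | red | dave | bob | 3 | 3 | 1
After SELECT (2 rows):
depts.amt | items.amt | items.price
9 | 9 | 2
3 | 3 | 1
After ORDER BY (2 rows):
depts.amt | items.amt | items.price
9 | 9 | 2
3 | 3 | 1

== RESULT ==
depts.amt | items.amt | items.price
9 | 9 | 2
3 | 3 | 1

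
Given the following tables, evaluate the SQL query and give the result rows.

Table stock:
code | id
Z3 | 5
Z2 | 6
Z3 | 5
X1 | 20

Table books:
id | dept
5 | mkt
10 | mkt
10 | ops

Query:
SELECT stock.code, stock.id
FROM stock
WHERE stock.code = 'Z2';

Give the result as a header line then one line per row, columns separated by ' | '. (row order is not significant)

After WHERE (1 rows):
stock.code | stock.id
Z2 | 6
After SELECT (1 rows):
stock.code | stock.id
Z2 | 6

== RESULT ==
stock.code | stock.id
Z2 | 6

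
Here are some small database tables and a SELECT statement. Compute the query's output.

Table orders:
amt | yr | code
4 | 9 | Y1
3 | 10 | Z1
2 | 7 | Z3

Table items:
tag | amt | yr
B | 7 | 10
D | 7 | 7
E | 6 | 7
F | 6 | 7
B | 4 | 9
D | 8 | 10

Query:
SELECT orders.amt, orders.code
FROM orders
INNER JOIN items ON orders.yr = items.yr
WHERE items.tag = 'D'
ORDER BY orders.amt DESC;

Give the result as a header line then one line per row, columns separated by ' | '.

After JOIN items (6 rows):
orders.amt | orders.yr | orders.code | items.tag | items.amt | items.yr
4 | 9 | Y1 | B | 4 | 9
3 | 10 | Z1 | B | 7 | 10
3 | 10 | Z1 | D | 8 | 10
2 | 7 | Z3 | D | 7 | 7
2 | 7 | Z3 | E | 6 | 7
2 | 7 | Z3 | F | 6 | 7
After WHERE (2 rows):
orders.amt | orders.yr | orders.code | items.tag | items.amt | items.yr
3 | 10 | Z1 | D | 8 | 10
2 | 7 | Z3 | D | 7 | 7
After SELECT (2 rows):
orders.amt | orders.code
3 | Z1
2 | Z3
After ORDER BY (2 rows):
orders.amt | orders.code
3 | Z1
2 | Z3

== RESULT ==
orders.amt | orders.code
3 | Z1
2 | Z3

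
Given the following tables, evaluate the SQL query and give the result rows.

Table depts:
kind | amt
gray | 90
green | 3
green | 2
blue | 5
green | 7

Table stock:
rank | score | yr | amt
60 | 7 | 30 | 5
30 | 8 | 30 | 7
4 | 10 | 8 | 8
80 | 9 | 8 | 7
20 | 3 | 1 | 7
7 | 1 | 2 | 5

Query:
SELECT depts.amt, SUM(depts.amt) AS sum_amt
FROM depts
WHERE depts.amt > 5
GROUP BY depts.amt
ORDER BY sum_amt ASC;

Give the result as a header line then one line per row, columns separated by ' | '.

After WHERE (2 rows):
depts.kind | depts.amt
gray | 90
green | 7
After GROUP BY (2 rows):
depts.amt | sum_amt
90 | 90
7 | 7
After ORDER BY (2 rows):
depts.amt | sum_amt
7 | 7
90 | 90

== RESULT ==
depts.amt | sum_amt
7 | 7
90 | 90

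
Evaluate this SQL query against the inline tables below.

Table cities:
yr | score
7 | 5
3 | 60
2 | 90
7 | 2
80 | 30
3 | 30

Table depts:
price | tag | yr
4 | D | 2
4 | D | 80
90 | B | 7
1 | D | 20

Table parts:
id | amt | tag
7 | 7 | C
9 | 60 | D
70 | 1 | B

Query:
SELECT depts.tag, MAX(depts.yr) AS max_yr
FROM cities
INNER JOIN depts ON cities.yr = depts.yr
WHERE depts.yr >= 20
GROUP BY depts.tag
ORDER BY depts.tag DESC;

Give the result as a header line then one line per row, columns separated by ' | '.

After JOIN depts (4 rows):
cities.yr | cities.score | depts.price | depts.tag | depts.yr
7 | 5 | 90 | B | 7
2 | 90 | 4 | D | 2
7 | 2 | 90 | B | 7
80 | 30 | 4 | D | 80
After WHERE (1 rows):
cities.yr | cities.score | depts.price | depts.tag | depts.yr
80 | 30 | 4 | D | 80
After GROUP BY (1 rows):
depts.tag | max_yr
D | 80
After ORDER BY (1 rows):
depts.tag | max_yr
D | 80

== RESULT ==
depts.tag | max_yr
D | 80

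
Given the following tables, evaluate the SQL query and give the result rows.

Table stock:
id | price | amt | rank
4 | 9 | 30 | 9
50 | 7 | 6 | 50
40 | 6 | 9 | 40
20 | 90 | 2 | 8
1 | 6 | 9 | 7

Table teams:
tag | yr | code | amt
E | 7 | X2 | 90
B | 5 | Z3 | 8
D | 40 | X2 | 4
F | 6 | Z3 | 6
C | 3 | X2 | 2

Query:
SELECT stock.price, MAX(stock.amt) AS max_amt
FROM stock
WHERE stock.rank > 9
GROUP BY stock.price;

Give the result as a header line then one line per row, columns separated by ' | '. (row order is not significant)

== RESULT ==
stock.price | max_amt
7 | 6
6 | 9

Derivation:
After WHERE (2 rows):
stock.id | stock.price | stock.amt | stock.rank
50 | 7 | 6 | 50
40 | 6 | 9 | 40
After GROUP BY (2 rows):
stock.price | max_amt
7 | 6
6 | 9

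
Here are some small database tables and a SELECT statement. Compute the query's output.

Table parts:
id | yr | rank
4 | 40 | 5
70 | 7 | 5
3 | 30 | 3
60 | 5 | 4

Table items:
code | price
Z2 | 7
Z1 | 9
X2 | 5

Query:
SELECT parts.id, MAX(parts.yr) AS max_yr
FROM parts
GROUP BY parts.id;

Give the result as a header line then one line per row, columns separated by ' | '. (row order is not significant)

After GROUP BY (4 rows):
parts.id | max_yr
4 | 40
70 | 7
3 | 30
60 | 5

== RESULT ==
parts.id | max_yr
4 | 40
70 | 7
3 | 30
60 | 5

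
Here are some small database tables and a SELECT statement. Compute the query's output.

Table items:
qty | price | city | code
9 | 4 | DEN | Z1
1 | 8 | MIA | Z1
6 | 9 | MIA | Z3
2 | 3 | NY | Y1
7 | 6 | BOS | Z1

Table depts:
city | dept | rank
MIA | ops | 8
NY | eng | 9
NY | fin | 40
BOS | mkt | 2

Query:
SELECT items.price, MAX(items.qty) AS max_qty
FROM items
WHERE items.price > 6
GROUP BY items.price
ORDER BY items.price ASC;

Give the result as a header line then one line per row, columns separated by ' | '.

After WHERE (2 rows):
items.qty | items.price | items.city | items.code
1 | 8 | MIA | Z1
6 | 9 | MIA | Z3
After GROUP BY (2 rows):
items.price | max_qty
8 | 1
9 | 6
After ORDER BY (2 rows):
items.price | max_qty
8 | 1
9 | 6

== RESULT ==
items.price | max_qty
8 | 1
9 | 6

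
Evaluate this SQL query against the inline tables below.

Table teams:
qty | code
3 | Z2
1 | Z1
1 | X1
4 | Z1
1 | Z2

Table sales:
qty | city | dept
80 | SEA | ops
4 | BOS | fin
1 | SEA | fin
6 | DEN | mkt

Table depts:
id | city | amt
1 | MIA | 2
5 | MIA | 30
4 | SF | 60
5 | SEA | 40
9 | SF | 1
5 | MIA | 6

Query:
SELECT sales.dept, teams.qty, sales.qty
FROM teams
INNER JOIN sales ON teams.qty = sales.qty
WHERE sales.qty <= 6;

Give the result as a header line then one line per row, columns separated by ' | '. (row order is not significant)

== RESULT ==
sales.dept | teams.qty | sales.qty
fin | 1 | 1
fin | 1 | 1
fin | 4 | 4
fin | 1 | 1

Derivation:
After JOIN sales (4 rows):
teams.qty | teams.code | sales.qty | sales.city | sales.dept
1 | Z1 | 1 | SEA | fin
1 | X1 | 1 | SEA | fin
4 | Z1 | 4 | BOS | fin
1 | Z2 | 1 | SEA | fin
After WHERE (4 rows):
teams.qty | teams.code | sales.qty | sales.city | sales.dept
1 | Z1 | 1 | SEA | fin
1 | X1 | 1 | SEA | fin
4 | Z1 | 4 | BOS | fin
1 | Z2 | 1 | SEA | fin
After SELECT (4 rows):
sales.dept | teams.qty | sales.qty
fin | 1 | 1
fin | 1 | 1
fin | 4 | 4
fin | 1 | 1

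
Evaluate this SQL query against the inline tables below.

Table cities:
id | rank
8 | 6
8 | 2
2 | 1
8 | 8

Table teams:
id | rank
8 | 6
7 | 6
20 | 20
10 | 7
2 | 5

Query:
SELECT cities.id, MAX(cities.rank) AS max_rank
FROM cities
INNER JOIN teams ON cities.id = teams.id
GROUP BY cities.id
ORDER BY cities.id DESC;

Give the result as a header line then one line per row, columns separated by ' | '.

After JOIN teams (4 rows):
cities.id | cities.rank | teams.id | teams.rank
8 | 6 | 8 | 6
8 | 2 | 8 | 6
2 | 1 | 2 | 5
8 | 8 | 8 | 6
After GROUP BY (2 rows):
cities.id | max_rank
8 | 8
2 | 1
After ORDER BY (2 rows):
cities.id | max_rank
8 | 8
2 | 1

== RESULT ==
cities.id | max_rank
8 | 8
2 | 1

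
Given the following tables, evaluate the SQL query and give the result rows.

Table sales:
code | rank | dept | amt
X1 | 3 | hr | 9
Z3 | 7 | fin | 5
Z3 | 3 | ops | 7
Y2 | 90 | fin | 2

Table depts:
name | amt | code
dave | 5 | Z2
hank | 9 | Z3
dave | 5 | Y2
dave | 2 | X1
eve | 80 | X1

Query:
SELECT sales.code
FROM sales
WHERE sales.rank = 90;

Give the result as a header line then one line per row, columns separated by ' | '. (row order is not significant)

== RESULT ==
sales.code
Y2

Derivation:
After WHERE (1 rows):
sales.code | sales.rank | sales.dept | sales.amt
Y2 | 90 | fin | 2
After SELECT (1 rows):
sales.code
Y2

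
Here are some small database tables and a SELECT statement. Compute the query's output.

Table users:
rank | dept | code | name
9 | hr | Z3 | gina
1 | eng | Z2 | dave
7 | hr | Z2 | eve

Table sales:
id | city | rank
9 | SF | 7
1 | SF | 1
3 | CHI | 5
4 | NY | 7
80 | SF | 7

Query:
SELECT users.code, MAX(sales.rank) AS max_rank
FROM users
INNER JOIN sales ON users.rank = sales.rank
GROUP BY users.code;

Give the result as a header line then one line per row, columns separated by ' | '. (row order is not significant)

== RESULT ==
users.code | max_rank
Z2 | 7

Derivation:
After JOIN sales (4 rows):
users.rank | users.dept | users.code | users.name | sales.id | sales.city | sales.rank
1 | eng | Z2 | dave | 1 | SF | 1
7 | hr | Z2 | eve | 9 | SF | 7
7 | hr | Z2 | eve | 4 | NY | 7
7 | hr | Z2 | eve | 80 | SF | 7
After GROUP BY (1 rows):
users.code | max_rank
Z2 | 7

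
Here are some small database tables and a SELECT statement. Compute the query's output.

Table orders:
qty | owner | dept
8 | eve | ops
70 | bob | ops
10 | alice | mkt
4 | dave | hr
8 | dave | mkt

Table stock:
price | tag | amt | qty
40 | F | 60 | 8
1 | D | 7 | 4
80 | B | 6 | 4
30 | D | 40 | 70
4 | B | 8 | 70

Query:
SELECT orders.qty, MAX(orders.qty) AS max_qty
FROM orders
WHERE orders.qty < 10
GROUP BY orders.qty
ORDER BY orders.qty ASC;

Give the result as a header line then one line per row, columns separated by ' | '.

After WHERE (3 rows):
orders.qty | orders.owner | orders.dept
8 | eve | ops
4 | dave | hr
8 | dave | mkt
After GROUP BY (2 rows):
orders.qty | max_qty
8 | 8
4 | 4
After ORDER BY (2 rows):
orders.qty | max_qty
4 | 4
8 | 8

== RESULT ==
orders.qty | max_qty
4 | 4
8 | 8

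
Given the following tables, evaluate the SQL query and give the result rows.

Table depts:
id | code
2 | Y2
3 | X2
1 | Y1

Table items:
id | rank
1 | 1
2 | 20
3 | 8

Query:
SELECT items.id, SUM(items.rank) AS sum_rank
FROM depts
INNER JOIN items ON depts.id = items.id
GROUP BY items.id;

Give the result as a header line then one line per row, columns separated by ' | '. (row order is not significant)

== RESULT ==
items.id | sum_rank
2 | 20
3 | 8
1 | 1

Derivation:
After JOIN items (3 rows):
depts.id | depts.code | items.id | items.rank
2 | Y2 | 2 | 20
3 | X2 | 3 | 8
1 | Y1 | 1 | 1
After GROUP BY (3 rows):
items.id | sum_rank
2 | 20
3 | 8
1 | 1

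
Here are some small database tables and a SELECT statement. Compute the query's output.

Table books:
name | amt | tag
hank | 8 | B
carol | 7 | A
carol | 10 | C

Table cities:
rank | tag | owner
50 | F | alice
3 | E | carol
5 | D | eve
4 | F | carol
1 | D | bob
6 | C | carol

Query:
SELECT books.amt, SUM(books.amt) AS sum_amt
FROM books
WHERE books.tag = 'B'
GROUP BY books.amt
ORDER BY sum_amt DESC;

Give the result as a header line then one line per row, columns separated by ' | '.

After WHERE (1 rows):
books.name | books.amt | books.tag
hank | 8 | B
After GROUP BY (1 rows):
books.amt | sum_amt
8 | 8
After ORDER BY (1 rows):
books.amt | sum_amt
8 | 8

== RESULT ==
books.amt | sum_amt
8 | 8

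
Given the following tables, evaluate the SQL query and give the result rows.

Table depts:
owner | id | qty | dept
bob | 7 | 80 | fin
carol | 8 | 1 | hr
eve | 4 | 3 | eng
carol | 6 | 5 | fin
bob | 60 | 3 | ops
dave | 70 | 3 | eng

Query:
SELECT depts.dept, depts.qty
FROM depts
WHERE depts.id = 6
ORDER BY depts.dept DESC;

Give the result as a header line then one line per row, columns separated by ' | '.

After WHERE (1 rows):
depts.owner | depts.id | depts.qty | depts.dept
carol | 6 | 5 | fin
After SELECT (1 rows):
depts.dept | depts.qty
fin | 5
After ORDER BY (1 rows):
depts.dept | depts.qty
fin | 5

== RESULT ==
depts.dept | depts.qty
fin | 5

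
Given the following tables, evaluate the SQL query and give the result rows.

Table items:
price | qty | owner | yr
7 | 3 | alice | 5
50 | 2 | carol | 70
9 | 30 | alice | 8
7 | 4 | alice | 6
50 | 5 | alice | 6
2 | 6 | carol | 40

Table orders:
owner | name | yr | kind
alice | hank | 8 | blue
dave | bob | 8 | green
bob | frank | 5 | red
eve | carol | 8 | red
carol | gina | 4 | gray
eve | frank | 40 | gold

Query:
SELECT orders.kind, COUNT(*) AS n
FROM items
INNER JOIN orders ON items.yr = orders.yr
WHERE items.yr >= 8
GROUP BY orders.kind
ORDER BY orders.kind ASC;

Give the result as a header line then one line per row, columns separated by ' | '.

After JOIN orders (5 rows):
items.price | items.qty | items.owner | items.yr | orders.owner | orders.name | orders.yr | orders.kind
7 | 3 | alice | 5 | bob | frank | 5 | red
9 | 30 | alice | 8 | alice | hank | 8 | blue
9 | 30 | alice | 8 | dave | bob | 8 | green
9 | 30 | alice | 8 | eve | carol | 8 | red
2 | 6 | carol | 40 | eve | frank | 40 | gold
After WHERE (4 rows):
items.price | items.qty | items.owner | items.yr | orders.owner | orders.name | orders.yr | orders.kind
9 | 30 | alice | 8 | alice | hank | 8 | blue
9 | 30 | alice | 8 | dave | bob | 8 | green
9 | 30 | alice | 8 | eve | carol | 8 | red
2 | 6 | carol | 40 | eve | frank | 40 | gold
After GROUP BY (4 rows):
orders.kind | n
blue | 1
green | 1
red | 1
gold | 1
After ORDER BY (4 rows):
orders.kind | n
blue | 1
gold | 1
green | 1
red | 1

== RESULT ==
orders.kind | n
blue | 1
gold | 1
green | 1
red | 1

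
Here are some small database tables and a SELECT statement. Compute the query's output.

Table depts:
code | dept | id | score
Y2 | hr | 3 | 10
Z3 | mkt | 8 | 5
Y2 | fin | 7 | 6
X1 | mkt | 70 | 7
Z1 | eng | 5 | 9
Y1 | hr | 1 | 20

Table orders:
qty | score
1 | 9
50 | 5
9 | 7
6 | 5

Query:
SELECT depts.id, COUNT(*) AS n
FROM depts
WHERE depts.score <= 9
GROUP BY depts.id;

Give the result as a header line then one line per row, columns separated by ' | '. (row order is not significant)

== RESULT ==
depts.id | n
8 | 1
7 | 1
70 | 1
5 | 1

Derivation:
After WHERE (4 rows):
depts.code | depts.dept | depts.id | depts.score
Z3 | mkt | 8 | 5
Y2 | fin | 7 | 6
X1 | mkt | 70 | 7
Z1 | eng | 5 | 9
After GROUP BY (4 rows):
depts.id | n
8 | 1
7 | 1
70 | 1
5 | 1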